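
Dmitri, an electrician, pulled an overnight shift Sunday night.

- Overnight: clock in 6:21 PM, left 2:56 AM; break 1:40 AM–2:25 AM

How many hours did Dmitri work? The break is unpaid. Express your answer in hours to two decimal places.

7.83 hours

Overnight: 6:21 PM → midnight = 5 h 39 min; midnight → 2:56 AM = 2 h 56 min; span 8 h 35 min; less 45 min break → 7 h 50 min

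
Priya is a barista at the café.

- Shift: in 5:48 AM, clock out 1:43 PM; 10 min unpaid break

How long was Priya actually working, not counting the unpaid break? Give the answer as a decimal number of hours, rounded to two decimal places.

Shift: 5:48 AM–1:43 PM = 7 h 55 min; less 10 min break → 7 h 45 min

7.75 hours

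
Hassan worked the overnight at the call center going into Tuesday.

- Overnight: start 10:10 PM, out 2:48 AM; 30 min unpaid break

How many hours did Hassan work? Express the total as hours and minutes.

4 h 8 min

Overnight: 10:10 PM → midnight = 1 h 50 min; midnight → 2:48 AM = 2 h 48 min; span 4 h 38 min; less 30 min break → 4 h 8 min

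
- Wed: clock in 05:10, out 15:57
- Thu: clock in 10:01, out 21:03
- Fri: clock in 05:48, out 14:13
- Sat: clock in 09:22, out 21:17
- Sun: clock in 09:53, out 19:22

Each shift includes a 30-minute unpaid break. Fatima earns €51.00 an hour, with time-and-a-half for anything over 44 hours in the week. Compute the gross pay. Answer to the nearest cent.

Wed: 05:10–15:57 = 10 h 47 min; less 30 min break → 10 h 17 min
Thu: 10:01–21:03 = 11 h 2 min; less 30 min break → 10 h 32 min
Fri: 05:48–14:13 = 8 h 25 min; less 30 min break → 7 h 55 min
Sat: 09:22–21:17 = 11 h 55 min; less 30 min break → 11 h 25 min
Sun: 09:53–19:22 = 9 h 29 min; less 30 min break → 8 h 59 min
Total worked: 49 h 8 min = 2948 min.
Regular 44 h 0 min = 2640 min at €51.00/h; overtime 5 h 8 min = 308 min at €76.50/h.
Pay = (2640 × €51.00 + 308 × €76.50) ÷ 60 = €2636.70.

€2636.70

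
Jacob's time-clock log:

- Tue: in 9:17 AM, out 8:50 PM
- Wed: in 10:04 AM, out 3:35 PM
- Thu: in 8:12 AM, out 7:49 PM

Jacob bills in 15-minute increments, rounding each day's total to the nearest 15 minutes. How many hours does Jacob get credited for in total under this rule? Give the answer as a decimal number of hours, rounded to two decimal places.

28.50 hours

Tue: 9:17 AM–8:50 PM = 11 h 33 min → rounds to 11 h 30 min
Wed: 10:04 AM–3:35 PM = 5 h 31 min → rounds to 5 h 30 min
Thu: 8:12 AM–7:49 PM = 11 h 37 min → rounds to 11 h 30 min
Total credited: 28 h 30 min.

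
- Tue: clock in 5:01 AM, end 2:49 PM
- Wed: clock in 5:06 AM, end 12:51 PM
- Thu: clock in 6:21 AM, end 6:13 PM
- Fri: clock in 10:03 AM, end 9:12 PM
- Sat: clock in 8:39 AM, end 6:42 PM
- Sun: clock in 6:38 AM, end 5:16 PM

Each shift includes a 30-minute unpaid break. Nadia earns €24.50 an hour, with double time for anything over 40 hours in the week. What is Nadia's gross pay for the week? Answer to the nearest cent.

€1874.25

Tue: 5:01 AM–2:49 PM = 9 h 48 min; less 30 min break → 9 h 18 min
Wed: 5:06 AM–12:51 PM = 7 h 45 min; less 30 min break → 7 h 15 min
Thu: 6:21 AM–6:13 PM = 11 h 52 min; less 30 min break → 11 h 22 min
Fri: 10:03 AM–9:12 PM = 11 h 9 min; less 30 min break → 10 h 39 min
Sat: 8:39 AM–6:42 PM = 10 h 3 min; less 30 min break → 9 h 33 min
Sun: 6:38 AM–5:16 PM = 10 h 38 min; less 30 min break → 10 h 8 min
Total worked: 58 h 15 min = 3495 min.
Regular 40 h 0 min = 2400 min at €24.50/h; overtime 18 h 15 min = 1095 min at €49.00/h.
Pay = (2400 × €24.50 + 1095 × €49.00) ÷ 60 = €1874.25.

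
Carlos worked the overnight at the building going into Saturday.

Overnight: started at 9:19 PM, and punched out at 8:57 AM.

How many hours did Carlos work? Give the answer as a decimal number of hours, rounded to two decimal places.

11.63 hours

Overnight: 9:19 PM → midnight = 2 h 41 min; midnight → 8:57 AM = 8 h 57 min; span 11 h 38 min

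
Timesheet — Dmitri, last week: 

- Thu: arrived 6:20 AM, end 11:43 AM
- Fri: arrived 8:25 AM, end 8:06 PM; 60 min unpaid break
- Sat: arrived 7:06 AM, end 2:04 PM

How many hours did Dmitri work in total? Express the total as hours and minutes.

Thu: 6:20 AM–11:43 AM = 5 h 23 min
Fri: 8:25 AM–8:06 PM = 11 h 41 min; less 60 min break → 10 h 41 min
Sat: 7:06 AM–2:04 PM = 6 h 58 min
Total: 5 h 23 min + 10 h 41 min + 6 h 58 min = 23 h 2 min.

23 h 2 min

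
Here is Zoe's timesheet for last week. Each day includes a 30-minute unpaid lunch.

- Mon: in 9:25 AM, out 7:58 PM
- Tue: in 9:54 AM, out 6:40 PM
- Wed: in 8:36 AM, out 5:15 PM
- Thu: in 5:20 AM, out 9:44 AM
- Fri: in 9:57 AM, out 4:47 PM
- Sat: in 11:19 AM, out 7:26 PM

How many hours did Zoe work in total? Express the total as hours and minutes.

44 h 19 min

Mon: 9:25 AM–7:58 PM = 10 h 33 min; less 30 min break → 10 h 3 min
Tue: 9:54 AM–6:40 PM = 8 h 46 min; less 30 min break → 8 h 16 min
Wed: 8:36 AM–5:15 PM = 8 h 39 min; less 30 min break → 8 h 9 min
Thu: 5:20 AM–9:44 AM = 4 h 24 min; less 30 min break → 3 h 54 min
Fri: 9:57 AM–4:47 PM = 6 h 50 min; less 30 min break → 6 h 20 min
Sat: 11:19 AM–7:26 PM = 8 h 7 min; less 30 min break → 7 h 37 min
Total: 10 h 3 min + 8 h 16 min + 8 h 9 min + 3 h 54 min + 6 h 20 min + 7 h 37 min = 44 h 19 min.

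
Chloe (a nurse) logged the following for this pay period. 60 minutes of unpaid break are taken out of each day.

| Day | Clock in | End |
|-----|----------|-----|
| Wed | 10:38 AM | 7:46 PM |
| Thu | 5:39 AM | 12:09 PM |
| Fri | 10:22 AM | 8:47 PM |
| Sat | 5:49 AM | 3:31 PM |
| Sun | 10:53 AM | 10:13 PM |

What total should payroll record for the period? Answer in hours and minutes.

Wed: 10:38 AM–7:46 PM = 9 h 8 min; less 60 min break → 8 h 8 min
Thu: 5:39 AM–12:09 PM = 6 h 30 min; less 60 min break → 5 h 30 min
Fri: 10:22 AM–8:47 PM = 10 h 25 min; less 60 min break → 9 h 25 min
Sat: 5:49 AM–3:31 PM = 9 h 42 min; less 60 min break → 8 h 42 min
Sun: 10:53 AM–10:13 PM = 11 h 20 min; less 60 min break → 10 h 20 min
Total: 8 h 8 min + 5 h 30 min + 9 h 25 min + 8 h 42 min + 10 h 20 min = 42 h 5 min.

42 h 5 min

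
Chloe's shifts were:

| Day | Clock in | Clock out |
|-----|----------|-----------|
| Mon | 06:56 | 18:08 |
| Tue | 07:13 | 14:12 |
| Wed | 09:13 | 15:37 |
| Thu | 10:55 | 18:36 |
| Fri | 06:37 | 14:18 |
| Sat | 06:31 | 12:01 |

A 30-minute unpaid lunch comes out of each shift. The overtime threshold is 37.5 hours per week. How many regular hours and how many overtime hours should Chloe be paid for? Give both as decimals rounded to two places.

Regular 37.50 hours, overtime 4.95 hours

Mon: 06:56–18:08 = 11 h 12 min; less 30 min break → 10 h 42 min
Tue: 07:13–14:12 = 6 h 59 min; less 30 min break → 6 h 29 min
Wed: 09:13–15:37 = 6 h 24 min; less 30 min break → 5 h 54 min
Thu: 10:55–18:36 = 7 h 41 min; less 30 min break → 7 h 11 min
Fri: 06:37–14:18 = 7 h 41 min; less 30 min break → 7 h 11 min
Sat: 06:31–12:01 = 5 h 30 min; less 30 min break → 5 h 0 min
Total worked: 42 h 27 min = 42.45 h.
Threshold 37.5 h → overtime 4 h 57 min, regular 37 h 30 min.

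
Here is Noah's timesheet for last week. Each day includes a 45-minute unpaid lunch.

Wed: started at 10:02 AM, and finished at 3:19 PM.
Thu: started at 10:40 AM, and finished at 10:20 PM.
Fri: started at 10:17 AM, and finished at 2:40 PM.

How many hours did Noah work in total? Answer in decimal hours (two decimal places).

19.08 hours

Wed: 10:02 AM–3:19 PM = 5 h 17 min; less 45 min break → 4 h 32 min
Thu: 10:40 AM–10:20 PM = 11 h 40 min; less 45 min break → 10 h 55 min
Fri: 10:17 AM–2:40 PM = 4 h 23 min; less 45 min break → 3 h 38 min
Total: 4 h 32 min + 10 h 55 min + 3 h 38 min = 19 h 5 min.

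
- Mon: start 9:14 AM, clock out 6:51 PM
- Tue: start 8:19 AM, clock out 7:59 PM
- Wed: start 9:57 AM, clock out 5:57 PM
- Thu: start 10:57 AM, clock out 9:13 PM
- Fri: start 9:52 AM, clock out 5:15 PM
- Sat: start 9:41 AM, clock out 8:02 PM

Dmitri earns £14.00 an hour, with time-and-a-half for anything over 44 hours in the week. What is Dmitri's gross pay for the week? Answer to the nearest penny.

£894.95

Mon: 9:14 AM–6:51 PM = 9 h 37 min
Tue: 8:19 AM–7:59 PM = 11 h 40 min
Wed: 9:57 AM–5:57 PM = 8 h 0 min
Thu: 10:57 AM–9:13 PM = 10 h 16 min
Fri: 9:52 AM–5:15 PM = 7 h 23 min
Sat: 9:41 AM–8:02 PM = 10 h 21 min
Total worked: 57 h 17 min = 3437 min.
Regular 44 h 0 min = 2640 min at £14.00/h; overtime 13 h 17 min = 797 min at £21.00/h.
Pay = (2640 × £14.00 + 797 × £21.00) ÷ 60 = £894.95.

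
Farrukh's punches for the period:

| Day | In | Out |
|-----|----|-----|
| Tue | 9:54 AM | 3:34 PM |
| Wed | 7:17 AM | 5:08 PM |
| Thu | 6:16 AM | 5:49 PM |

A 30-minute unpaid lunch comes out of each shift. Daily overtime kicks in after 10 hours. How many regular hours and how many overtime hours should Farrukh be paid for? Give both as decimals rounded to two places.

Tue: 9:54 AM–3:34 PM = 5 h 40 min; less 30 min break → 5 h 10 min
Wed: 7:17 AM–5:08 PM = 9 h 51 min; less 30 min break → 9 h 21 min
Thu: 6:16 AM–5:49 PM = 11 h 33 min; less 30 min break → 11 h 3 min
Tue reg 5 h 10 min / OT 0 h 0 min; Wed reg 9 h 21 min / OT 0 h 0 min; Thu reg 10 h 0 min / OT 1 h 3 min.
Totals: regular 24 h 31 min, overtime 1 h 3 min.

Regular 24.52 hours, overtime 1.05 hours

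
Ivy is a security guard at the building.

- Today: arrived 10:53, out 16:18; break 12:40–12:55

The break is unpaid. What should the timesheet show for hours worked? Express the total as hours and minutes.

Today: 10:53–16:18 = 5 h 25 min; less 15 min break → 5 h 10 min

5 h 10 min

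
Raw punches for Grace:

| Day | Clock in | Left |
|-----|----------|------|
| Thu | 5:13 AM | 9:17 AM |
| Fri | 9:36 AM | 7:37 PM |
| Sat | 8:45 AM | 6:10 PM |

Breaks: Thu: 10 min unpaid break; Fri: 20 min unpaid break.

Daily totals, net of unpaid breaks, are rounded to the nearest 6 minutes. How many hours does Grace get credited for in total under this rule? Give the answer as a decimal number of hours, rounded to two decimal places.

Thu: 5:13 AM–9:17 AM = 4 h 4 min − 10 min = 3 h 54 min → rounds to 3 h 54 min
Fri: 9:36 AM–7:37 PM = 10 h 1 min − 20 min = 9 h 41 min → rounds to 9 h 42 min
Sat: 8:45 AM–6:10 PM = 9 h 25 min → rounds to 9 h 24 min
Total credited: 23 h 0 min.

23.00 hours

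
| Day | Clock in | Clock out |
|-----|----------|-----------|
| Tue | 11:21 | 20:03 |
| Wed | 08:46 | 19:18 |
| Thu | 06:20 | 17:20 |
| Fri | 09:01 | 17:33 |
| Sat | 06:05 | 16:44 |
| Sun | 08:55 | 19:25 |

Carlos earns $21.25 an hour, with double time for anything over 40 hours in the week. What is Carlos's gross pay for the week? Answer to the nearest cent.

$1696.46

Tue: 11:21–20:03 = 8 h 42 min
Wed: 08:46–19:18 = 10 h 32 min
Thu: 06:20–17:20 = 11 h 0 min
Fri: 09:01–17:33 = 8 h 32 min
Sat: 06:05–16:44 = 10 h 39 min
Sun: 08:55–19:25 = 10 h 30 min
Total worked: 59 h 55 min = 3595 min.
Regular 40 h 0 min = 2400 min at $21.25/h; overtime 19 h 55 min = 1195 min at $42.50/h.
Pay = (2400 × $21.25 + 1195 × $42.50) ÷ 60 = $1696.46.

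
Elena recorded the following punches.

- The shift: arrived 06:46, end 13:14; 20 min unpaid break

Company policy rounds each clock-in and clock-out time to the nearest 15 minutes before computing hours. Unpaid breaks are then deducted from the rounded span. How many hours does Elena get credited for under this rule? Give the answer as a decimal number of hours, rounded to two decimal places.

The shift: in 06:46→06:45, out 13:14→13:15; 6 h 30 min − 20 min = 6 h 10 min

6.17 hours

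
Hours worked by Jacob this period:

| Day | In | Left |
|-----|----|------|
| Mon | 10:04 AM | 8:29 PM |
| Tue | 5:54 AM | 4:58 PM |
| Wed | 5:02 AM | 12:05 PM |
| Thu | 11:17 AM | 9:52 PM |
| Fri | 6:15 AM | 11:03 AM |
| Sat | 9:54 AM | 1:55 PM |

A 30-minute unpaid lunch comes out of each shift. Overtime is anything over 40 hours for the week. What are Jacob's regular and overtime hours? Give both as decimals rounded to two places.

Mon: 10:04 AM–8:29 PM = 10 h 25 min; less 30 min break → 9 h 55 min
Tue: 5:54 AM–4:58 PM = 11 h 4 min; less 30 min break → 10 h 34 min
Wed: 5:02 AM–12:05 PM = 7 h 3 min; less 30 min break → 6 h 33 min
Thu: 11:17 AM–9:52 PM = 10 h 35 min; less 30 min break → 10 h 5 min
Fri: 6:15 AM–11:03 AM = 4 h 48 min; less 30 min break → 4 h 18 min
Sat: 9:54 AM–1:55 PM = 4 h 1 min; less 30 min break → 3 h 31 min
Total worked: 44 h 56 min = 44.93 h.
Threshold 40 h → overtime 4 h 56 min, regular 40 h 0 min.

Regular 40.00 hours, overtime 4.93 hours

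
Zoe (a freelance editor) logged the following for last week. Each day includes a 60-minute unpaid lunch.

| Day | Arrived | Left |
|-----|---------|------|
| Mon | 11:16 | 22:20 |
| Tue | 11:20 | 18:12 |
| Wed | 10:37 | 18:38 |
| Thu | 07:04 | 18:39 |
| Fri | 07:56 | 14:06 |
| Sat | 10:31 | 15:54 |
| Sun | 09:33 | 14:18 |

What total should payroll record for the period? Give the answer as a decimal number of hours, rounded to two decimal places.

Mon: 11:16–22:20 = 11 h 4 min; less 60 min break → 10 h 4 min
Tue: 11:20–18:12 = 6 h 52 min; less 60 min break → 5 h 52 min
Wed: 10:37–18:38 = 8 h 1 min; less 60 min break → 7 h 1 min
Thu: 07:04–18:39 = 11 h 35 min; less 60 min break → 10 h 35 min
Fri: 07:56–14:06 = 6 h 10 min; less 60 min break → 5 h 10 min
Sat: 10:31–15:54 = 5 h 23 min; less 60 min break → 4 h 23 min
Sun: 09:33–14:18 = 4 h 45 min; less 60 min break → 3 h 45 min
Total: 10 h 4 min + 5 h 52 min + 7 h 1 min + 10 h 35 min + 5 h 10 min + 4 h 23 min + 3 h 45 min = 46 h 50 min.

46.83 hours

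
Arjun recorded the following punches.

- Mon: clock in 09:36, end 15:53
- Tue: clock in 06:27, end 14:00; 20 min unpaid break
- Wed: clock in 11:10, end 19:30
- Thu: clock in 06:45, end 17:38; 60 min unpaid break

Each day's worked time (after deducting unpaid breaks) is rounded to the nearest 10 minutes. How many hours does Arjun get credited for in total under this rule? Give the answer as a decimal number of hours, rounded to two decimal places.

31.67 hours

Mon: 09:36–15:53 = 6 h 17 min → rounds to 6 h 20 min
Tue: 06:27–14:00 = 7 h 33 min − 20 min = 7 h 13 min → rounds to 7 h 10 min
Wed: 11:10–19:30 = 8 h 20 min → rounds to 8 h 20 min
Thu: 06:45–17:38 = 10 h 53 min − 60 min = 9 h 53 min → rounds to 9 h 50 min
Total credited: 31 h 40 min.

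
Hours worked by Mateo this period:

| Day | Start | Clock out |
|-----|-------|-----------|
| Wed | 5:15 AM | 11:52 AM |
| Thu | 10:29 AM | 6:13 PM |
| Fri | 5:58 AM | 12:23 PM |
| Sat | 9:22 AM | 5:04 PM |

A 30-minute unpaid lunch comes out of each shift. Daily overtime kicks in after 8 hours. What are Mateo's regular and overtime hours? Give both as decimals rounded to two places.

Wed: 5:15 AM–11:52 AM = 6 h 37 min; less 30 min break → 6 h 7 min
Thu: 10:29 AM–6:13 PM = 7 h 44 min; less 30 min break → 7 h 14 min
Fri: 5:58 AM–12:23 PM = 6 h 25 min; less 30 min break → 5 h 55 min
Sat: 9:22 AM–5:04 PM = 7 h 42 min; less 30 min break → 7 h 12 min
Wed reg 6 h 7 min / OT 0 h 0 min; Thu reg 7 h 14 min / OT 0 h 0 min; Fri reg 5 h 55 min / OT 0 h 0 min; Sat reg 7 h 12 min / OT 0 h 0 min.
Totals: regular 26 h 28 min, overtime 0 h 0 min.

Regular 26.47 hours, overtime 0.00 hours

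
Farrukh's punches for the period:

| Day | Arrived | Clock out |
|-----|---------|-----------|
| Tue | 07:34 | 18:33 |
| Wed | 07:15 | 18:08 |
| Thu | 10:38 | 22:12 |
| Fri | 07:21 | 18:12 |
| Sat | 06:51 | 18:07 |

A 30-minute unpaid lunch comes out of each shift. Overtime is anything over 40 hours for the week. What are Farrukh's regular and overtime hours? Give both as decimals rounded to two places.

Tue: 07:34–18:33 = 10 h 59 min; less 30 min break → 10 h 29 min
Wed: 07:15–18:08 = 10 h 53 min; less 30 min break → 10 h 23 min
Thu: 10:38–22:12 = 11 h 34 min; less 30 min break → 11 h 4 min
Fri: 07:21–18:12 = 10 h 51 min; less 30 min break → 10 h 21 min
Sat: 06:51–18:07 = 11 h 16 min; less 30 min break → 10 h 46 min
Total worked: 53 h 3 min = 53.05 h.
Threshold 40 h → overtime 13 h 3 min, regular 40 h 0 min.

Regular 40.00 hours, overtime 13.05 hours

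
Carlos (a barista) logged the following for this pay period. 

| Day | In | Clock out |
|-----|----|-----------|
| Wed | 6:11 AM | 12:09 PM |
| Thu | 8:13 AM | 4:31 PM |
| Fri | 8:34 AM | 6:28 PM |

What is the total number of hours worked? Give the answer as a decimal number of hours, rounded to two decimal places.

Wed: 6:11 AM–12:09 PM = 5 h 58 min
Thu: 8:13 AM–4:31 PM = 8 h 18 min
Fri: 8:34 AM–6:28 PM = 9 h 54 min
Total: 5 h 58 min + 8 h 18 min + 9 h 54 min = 24 h 10 min.

24.17 hours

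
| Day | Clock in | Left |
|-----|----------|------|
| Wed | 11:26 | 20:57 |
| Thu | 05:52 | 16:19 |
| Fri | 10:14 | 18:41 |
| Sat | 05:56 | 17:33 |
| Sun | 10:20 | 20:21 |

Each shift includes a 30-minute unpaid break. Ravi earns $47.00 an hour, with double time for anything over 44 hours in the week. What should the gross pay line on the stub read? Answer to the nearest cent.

$2401.70

Wed: 11:26–20:57 = 9 h 31 min; less 30 min break → 9 h 1 min
Thu: 05:52–16:19 = 10 h 27 min; less 30 min break → 9 h 57 min
Fri: 10:14–18:41 = 8 h 27 min; less 30 min break → 7 h 57 min
Sat: 05:56–17:33 = 11 h 37 min; less 30 min break → 11 h 7 min
Sun: 10:20–20:21 = 10 h 1 min; less 30 min break → 9 h 31 min
Total worked: 47 h 33 min = 2853 min.
Regular 44 h 0 min = 2640 min at $47.00/h; overtime 3 h 33 min = 213 min at $94.00/h.
Pay = (2640 × $47.00 + 213 × $94.00) ÷ 60 = $2401.70.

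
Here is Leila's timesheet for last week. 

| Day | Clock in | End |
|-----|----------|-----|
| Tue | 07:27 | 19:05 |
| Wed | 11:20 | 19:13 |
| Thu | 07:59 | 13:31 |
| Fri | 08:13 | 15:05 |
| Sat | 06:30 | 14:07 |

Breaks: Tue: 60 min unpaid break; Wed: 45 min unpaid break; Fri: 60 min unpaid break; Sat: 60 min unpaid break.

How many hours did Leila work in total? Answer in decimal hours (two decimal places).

Tue: 07:27–19:05 = 11 h 38 min; less 60 min break → 10 h 38 min
Wed: 11:20–19:13 = 7 h 53 min; less 45 min break → 7 h 8 min
Thu: 07:59–13:31 = 5 h 32 min
Fri: 08:13–15:05 = 6 h 52 min; less 60 min break → 5 h 52 min
Sat: 06:30–14:07 = 7 h 37 min; less 60 min break → 6 h 37 min
Total: 10 h 38 min + 7 h 8 min + 5 h 32 min + 5 h 52 min + 6 h 37 min = 35 h 47 min.

35.78 hours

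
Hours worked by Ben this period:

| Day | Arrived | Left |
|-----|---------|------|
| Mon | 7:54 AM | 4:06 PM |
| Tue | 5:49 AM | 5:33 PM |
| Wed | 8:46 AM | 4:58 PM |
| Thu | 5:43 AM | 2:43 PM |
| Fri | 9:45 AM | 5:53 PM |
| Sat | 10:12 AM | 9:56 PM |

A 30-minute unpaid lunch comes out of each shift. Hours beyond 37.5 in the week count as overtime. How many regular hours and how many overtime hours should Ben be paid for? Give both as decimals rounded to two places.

Mon: 7:54 AM–4:06 PM = 8 h 12 min; less 30 min break → 7 h 42 min
Tue: 5:49 AM–5:33 PM = 11 h 44 min; less 30 min break → 11 h 14 min
Wed: 8:46 AM–4:58 PM = 8 h 12 min; less 30 min break → 7 h 42 min
Thu: 5:43 AM–2:43 PM = 9 h 0 min; less 30 min break → 8 h 30 min
Fri: 9:45 AM–5:53 PM = 8 h 8 min; less 30 min break → 7 h 38 min
Sat: 10:12 AM–9:56 PM = 11 h 44 min; less 30 min break → 11 h 14 min
Total worked: 54 h 0 min = 54.00 h.
Threshold 37.5 h → overtime 16 h 30 min, regular 37 h 30 min.

Regular 37.50 hours, overtime 16.50 hours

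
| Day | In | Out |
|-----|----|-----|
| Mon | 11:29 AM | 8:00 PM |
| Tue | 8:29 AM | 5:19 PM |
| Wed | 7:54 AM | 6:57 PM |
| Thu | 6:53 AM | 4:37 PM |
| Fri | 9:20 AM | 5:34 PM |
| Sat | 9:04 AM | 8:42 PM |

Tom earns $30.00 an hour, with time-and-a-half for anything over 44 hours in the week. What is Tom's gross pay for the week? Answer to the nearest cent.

Mon: 11:29 AM–8:00 PM = 8 h 31 min
Tue: 8:29 AM–5:19 PM = 8 h 50 min
Wed: 7:54 AM–6:57 PM = 11 h 3 min
Thu: 6:53 AM–4:37 PM = 9 h 44 min
Fri: 9:20 AM–5:34 PM = 8 h 14 min
Sat: 9:04 AM–8:42 PM = 11 h 38 min
Total worked: 58 h 0 min = 3480 min.
Regular 44 h 0 min = 2640 min at $30.00/h; overtime 14 h 0 min = 840 min at $45.00/h.
Pay = (2640 × $30.00 + 840 × $45.00) ÷ 60 = $1950.00.

$1950.00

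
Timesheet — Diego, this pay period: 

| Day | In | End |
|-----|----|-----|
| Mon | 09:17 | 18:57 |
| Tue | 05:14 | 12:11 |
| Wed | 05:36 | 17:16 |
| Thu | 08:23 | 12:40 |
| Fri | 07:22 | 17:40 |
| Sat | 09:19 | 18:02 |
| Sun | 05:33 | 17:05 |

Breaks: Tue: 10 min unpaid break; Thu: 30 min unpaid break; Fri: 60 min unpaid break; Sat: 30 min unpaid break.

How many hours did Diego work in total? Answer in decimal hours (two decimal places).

60.95 hours

Mon: 09:17–18:57 = 9 h 40 min
Tue: 05:14–12:11 = 6 h 57 min; less 10 min break → 6 h 47 min
Wed: 05:36–17:16 = 11 h 40 min
Thu: 08:23–12:40 = 4 h 17 min; less 30 min break → 3 h 47 min
Fri: 07:22–17:40 = 10 h 18 min; less 60 min break → 9 h 18 min
Sat: 09:19–18:02 = 8 h 43 min; less 30 min break → 8 h 13 min
Sun: 05:33–17:05 = 11 h 32 min
Total: 9 h 40 min + 6 h 47 min + 11 h 40 min + 3 h 47 min + 9 h 18 min + 8 h 13 min + 11 h 32 min = 60 h 57 min.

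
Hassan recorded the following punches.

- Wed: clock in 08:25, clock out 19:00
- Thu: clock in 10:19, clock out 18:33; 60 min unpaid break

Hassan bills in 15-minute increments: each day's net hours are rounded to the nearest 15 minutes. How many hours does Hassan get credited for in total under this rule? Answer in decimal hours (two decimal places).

17.75 hours

Wed: 08:25–19:00 = 10 h 35 min → rounds to 10 h 30 min
Thu: 10:19–18:33 = 8 h 14 min − 60 min = 7 h 14 min → rounds to 7 h 15 min
Total credited: 17 h 45 min.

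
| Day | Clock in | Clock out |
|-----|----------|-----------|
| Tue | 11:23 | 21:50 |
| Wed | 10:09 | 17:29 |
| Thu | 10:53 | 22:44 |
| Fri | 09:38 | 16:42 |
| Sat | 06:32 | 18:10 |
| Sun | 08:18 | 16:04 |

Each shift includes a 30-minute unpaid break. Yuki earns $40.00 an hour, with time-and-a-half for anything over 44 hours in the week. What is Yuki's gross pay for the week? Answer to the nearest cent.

$2306.00

Tue: 11:23–21:50 = 10 h 27 min; less 30 min break → 9 h 57 min
Wed: 10:09–17:29 = 7 h 20 min; less 30 min break → 6 h 50 min
Thu: 10:53–22:44 = 11 h 51 min; less 30 min break → 11 h 21 min
Fri: 09:38–16:42 = 7 h 4 min; less 30 min break → 6 h 34 min
Sat: 06:32–18:10 = 11 h 38 min; less 30 min break → 11 h 8 min
Sun: 08:18–16:04 = 7 h 46 min; less 30 min break → 7 h 16 min
Total worked: 53 h 6 min = 3186 min.
Regular 44 h 0 min = 2640 min at $40.00/h; overtime 9 h 6 min = 546 min at $60.00/h.
Pay = (2640 × $40.00 + 546 × $60.00) ÷ 60 = $2306.00.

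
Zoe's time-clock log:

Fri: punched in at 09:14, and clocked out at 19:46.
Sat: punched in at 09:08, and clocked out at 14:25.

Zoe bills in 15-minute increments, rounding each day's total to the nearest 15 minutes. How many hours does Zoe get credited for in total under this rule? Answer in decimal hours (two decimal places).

Fri: 09:14–19:46 = 10 h 32 min → rounds to 10 h 30 min
Sat: 09:08–14:25 = 5 h 17 min → rounds to 5 h 15 min
Total credited: 15 h 45 min.

15.75 hours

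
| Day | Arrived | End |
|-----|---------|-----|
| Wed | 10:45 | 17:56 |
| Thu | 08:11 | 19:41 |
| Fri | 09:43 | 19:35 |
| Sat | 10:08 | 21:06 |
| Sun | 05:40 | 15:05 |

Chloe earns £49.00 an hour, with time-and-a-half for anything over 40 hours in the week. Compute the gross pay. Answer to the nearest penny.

£2616.60

Wed: 10:45–17:56 = 7 h 11 min
Thu: 08:11–19:41 = 11 h 30 min
Fri: 09:43–19:35 = 9 h 52 min
Sat: 10:08–21:06 = 10 h 58 min
Sun: 05:40–15:05 = 9 h 25 min
Total worked: 48 h 56 min = 2936 min.
Regular 40 h 0 min = 2400 min at £49.00/h; overtime 8 h 56 min = 536 min at £73.50/h.
Pay = (2400 × £49.00 + 536 × £73.50) ÷ 60 = £2616.60.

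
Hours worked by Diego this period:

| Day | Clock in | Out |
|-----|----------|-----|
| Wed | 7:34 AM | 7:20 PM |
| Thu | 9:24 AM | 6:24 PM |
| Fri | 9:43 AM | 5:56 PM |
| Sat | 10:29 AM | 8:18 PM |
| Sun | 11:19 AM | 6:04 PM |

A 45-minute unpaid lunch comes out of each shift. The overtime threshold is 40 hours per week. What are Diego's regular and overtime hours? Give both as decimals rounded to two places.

Regular 40.00 hours, overtime 1.80 hours

Wed: 7:34 AM–7:20 PM = 11 h 46 min; less 45 min break → 11 h 1 min
Thu: 9:24 AM–6:24 PM = 9 h 0 min; less 45 min break → 8 h 15 min
Fri: 9:43 AM–5:56 PM = 8 h 13 min; less 45 min break → 7 h 28 min
Sat: 10:29 AM–8:18 PM = 9 h 49 min; less 45 min break → 9 h 4 min
Sun: 11:19 AM–6:04 PM = 6 h 45 min; less 45 min break → 6 h 0 min
Total worked: 41 h 48 min = 41.80 h.
Threshold 40 h → overtime 1 h 48 min, regular 40 h 0 min.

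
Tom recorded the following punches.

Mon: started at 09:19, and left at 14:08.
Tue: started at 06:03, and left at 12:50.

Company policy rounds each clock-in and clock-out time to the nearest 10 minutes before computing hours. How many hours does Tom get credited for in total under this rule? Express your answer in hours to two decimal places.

Mon: in 09:19→09:20, out 14:08→14:10; 4 h 50 min
Tue: in 06:03→06:00, out 12:50→12:50; 6 h 50 min
Total credited: 11 h 40 min.

11.67 hours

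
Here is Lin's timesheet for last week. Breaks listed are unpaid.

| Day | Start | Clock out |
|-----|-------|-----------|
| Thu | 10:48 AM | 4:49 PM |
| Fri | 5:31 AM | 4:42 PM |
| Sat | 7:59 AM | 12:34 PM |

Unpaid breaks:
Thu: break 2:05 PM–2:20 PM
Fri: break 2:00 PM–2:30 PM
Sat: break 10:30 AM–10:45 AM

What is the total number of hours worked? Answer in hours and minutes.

Thu: 10:48 AM–4:49 PM = 6 h 1 min; less 15 min break → 5 h 46 min
Fri: 5:31 AM–4:42 PM = 11 h 11 min; less 30 min break → 10 h 41 min
Sat: 7:59 AM–12:34 PM = 4 h 35 min; less 15 min break → 4 h 20 min
Total: 5 h 46 min + 10 h 41 min + 4 h 20 min = 20 h 47 min.

20 h 47 min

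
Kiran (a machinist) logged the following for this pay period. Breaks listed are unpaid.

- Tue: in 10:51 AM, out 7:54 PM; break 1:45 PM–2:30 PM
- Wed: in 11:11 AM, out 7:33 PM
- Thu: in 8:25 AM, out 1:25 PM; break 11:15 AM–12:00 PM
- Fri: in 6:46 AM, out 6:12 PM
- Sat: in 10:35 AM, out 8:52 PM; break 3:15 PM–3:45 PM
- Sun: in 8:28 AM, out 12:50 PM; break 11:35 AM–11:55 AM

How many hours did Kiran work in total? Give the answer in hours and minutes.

46 h 10 min

Tue: 10:51 AM–7:54 PM = 9 h 3 min; less 45 min break → 8 h 18 min
Wed: 11:11 AM–7:33 PM = 8 h 22 min
Thu: 8:25 AM–1:25 PM = 5 h 0 min; less 45 min break → 4 h 15 min
Fri: 6:46 AM–6:12 PM = 11 h 26 min
Sat: 10:35 AM–8:52 PM = 10 h 17 min; less 30 min break → 9 h 47 min
Sun: 8:28 AM–12:50 PM = 4 h 22 min; less 20 min break → 4 h 2 min
Total: 8 h 18 min + 8 h 22 min + 4 h 15 min + 11 h 26 min + 9 h 47 min + 4 h 2 min = 46 h 10 min.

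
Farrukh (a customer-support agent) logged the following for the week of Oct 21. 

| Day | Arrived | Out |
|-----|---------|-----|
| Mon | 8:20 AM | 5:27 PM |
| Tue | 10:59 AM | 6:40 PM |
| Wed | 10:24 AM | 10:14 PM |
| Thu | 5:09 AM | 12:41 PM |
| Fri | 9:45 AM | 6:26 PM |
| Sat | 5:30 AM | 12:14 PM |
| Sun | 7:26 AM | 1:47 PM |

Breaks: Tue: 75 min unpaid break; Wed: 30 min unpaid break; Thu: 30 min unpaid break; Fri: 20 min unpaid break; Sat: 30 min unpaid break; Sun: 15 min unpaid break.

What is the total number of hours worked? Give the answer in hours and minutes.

Mon: 8:20 AM–5:27 PM = 9 h 7 min
Tue: 10:59 AM–6:40 PM = 7 h 41 min; less 75 min break → 6 h 26 min
Wed: 10:24 AM–10:14 PM = 11 h 50 min; less 30 min break → 11 h 20 min
Thu: 5:09 AM–12:41 PM = 7 h 32 min; less 30 min break → 7 h 2 min
Fri: 9:45 AM–6:26 PM = 8 h 41 min; less 20 min break → 8 h 21 min
Sat: 5:30 AM–12:14 PM = 6 h 44 min; less 30 min break → 6 h 14 min
Sun: 7:26 AM–1:47 PM = 6 h 21 min; less 15 min break → 6 h 6 min
Total: 9 h 7 min + 6 h 26 min + 11 h 20 min + 7 h 2 min + 8 h 21 min + 6 h 14 min + 6 h 6 min = 54 h 36 min.

54 h 36 min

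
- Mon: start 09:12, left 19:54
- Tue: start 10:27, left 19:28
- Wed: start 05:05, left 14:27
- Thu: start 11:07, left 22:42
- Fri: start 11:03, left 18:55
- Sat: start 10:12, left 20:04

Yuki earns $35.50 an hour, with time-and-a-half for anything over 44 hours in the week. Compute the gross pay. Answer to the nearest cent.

$2328.80

Mon: 09:12–19:54 = 10 h 42 min
Tue: 10:27–19:28 = 9 h 1 min
Wed: 05:05–14:27 = 9 h 22 min
Thu: 11:07–22:42 = 11 h 35 min
Fri: 11:03–18:55 = 7 h 52 min
Sat: 10:12–20:04 = 9 h 52 min
Total worked: 58 h 24 min = 3504 min.
Regular 44 h 0 min = 2640 min at $35.50/h; overtime 14 h 24 min = 864 min at $53.25/h.
Pay = (2640 × $35.50 + 864 × $53.25) ÷ 60 = $2328.80.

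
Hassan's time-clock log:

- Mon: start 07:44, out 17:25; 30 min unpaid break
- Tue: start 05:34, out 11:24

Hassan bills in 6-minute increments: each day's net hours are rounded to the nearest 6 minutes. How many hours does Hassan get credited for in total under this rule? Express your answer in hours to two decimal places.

Mon: 07:44–17:25 = 9 h 41 min − 30 min = 9 h 11 min → rounds to 9 h 12 min
Tue: 05:34–11:24 = 5 h 50 min → rounds to 5 h 48 min
Total credited: 15 h 0 min.

15.00 hours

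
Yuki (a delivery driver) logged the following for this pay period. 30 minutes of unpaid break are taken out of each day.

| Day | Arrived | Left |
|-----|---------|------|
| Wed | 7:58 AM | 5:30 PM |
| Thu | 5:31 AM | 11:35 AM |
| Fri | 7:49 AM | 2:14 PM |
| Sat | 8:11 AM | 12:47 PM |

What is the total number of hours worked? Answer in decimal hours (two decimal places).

24.62 hours

Wed: 7:58 AM–5:30 PM = 9 h 32 min; less 30 min break → 9 h 2 min
Thu: 5:31 AM–11:35 AM = 6 h 4 min; less 30 min break → 5 h 34 min
Fri: 7:49 AM–2:14 PM = 6 h 25 min; less 30 min break → 5 h 55 min
Sat: 8:11 AM–12:47 PM = 4 h 36 min; less 30 min break → 4 h 6 min
Total: 9 h 2 min + 5 h 34 min + 5 h 55 min + 4 h 6 min = 24 h 37 min.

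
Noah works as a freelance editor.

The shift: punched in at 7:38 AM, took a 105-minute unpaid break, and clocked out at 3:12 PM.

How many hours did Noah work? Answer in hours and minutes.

The shift: 7:38 AM–3:12 PM = 7 h 34 min; less 105 min break → 5 h 49 min

5 h 49 min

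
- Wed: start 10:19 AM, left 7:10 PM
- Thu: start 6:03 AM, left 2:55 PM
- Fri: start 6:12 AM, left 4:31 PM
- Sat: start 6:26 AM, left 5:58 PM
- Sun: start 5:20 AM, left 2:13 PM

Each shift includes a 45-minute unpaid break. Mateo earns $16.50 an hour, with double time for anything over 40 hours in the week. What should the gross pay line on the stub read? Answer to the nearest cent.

Wed: 10:19 AM–7:10 PM = 8 h 51 min; less 45 min break → 8 h 6 min
Thu: 6:03 AM–2:55 PM = 8 h 52 min; less 45 min break → 8 h 7 min
Fri: 6:12 AM–4:31 PM = 10 h 19 min; less 45 min break → 9 h 34 min
Sat: 6:26 AM–5:58 PM = 11 h 32 min; less 45 min break → 10 h 47 min
Sun: 5:20 AM–2:13 PM = 8 h 53 min; less 45 min break → 8 h 8 min
Total worked: 44 h 42 min = 2682 min.
Regular 40 h 0 min = 2400 min at $16.50/h; overtime 4 h 42 min = 282 min at $33.00/h.
Pay = (2400 × $16.50 + 282 × $33.00) ÷ 60 = $815.10.

$815.10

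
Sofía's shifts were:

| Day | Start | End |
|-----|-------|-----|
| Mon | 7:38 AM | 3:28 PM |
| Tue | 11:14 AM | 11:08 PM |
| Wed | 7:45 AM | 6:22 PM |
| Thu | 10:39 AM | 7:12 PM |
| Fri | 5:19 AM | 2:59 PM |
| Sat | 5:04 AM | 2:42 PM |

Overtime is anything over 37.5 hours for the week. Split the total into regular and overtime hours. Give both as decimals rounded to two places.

Mon: 7:38 AM–3:28 PM = 7 h 50 min
Tue: 11:14 AM–11:08 PM = 11 h 54 min
Wed: 7:45 AM–6:22 PM = 10 h 37 min
Thu: 10:39 AM–7:12 PM = 8 h 33 min
Fri: 5:19 AM–2:59 PM = 9 h 40 min
Sat: 5:04 AM–2:42 PM = 9 h 38 min
Total worked: 58 h 12 min = 58.20 h.
Threshold 37.5 h → overtime 20 h 42 min, regular 37 h 30 min.

Regular 37.50 hours, overtime 20.70 hours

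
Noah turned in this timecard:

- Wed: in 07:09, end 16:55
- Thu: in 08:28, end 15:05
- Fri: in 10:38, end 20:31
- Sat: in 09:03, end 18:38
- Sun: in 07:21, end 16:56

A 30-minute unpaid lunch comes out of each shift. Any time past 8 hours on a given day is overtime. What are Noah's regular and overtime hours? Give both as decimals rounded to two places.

Wed: 07:09–16:55 = 9 h 46 min; less 30 min break → 9 h 16 min
Thu: 08:28–15:05 = 6 h 37 min; less 30 min break → 6 h 7 min
Fri: 10:38–20:31 = 9 h 53 min; less 30 min break → 9 h 23 min
Sat: 09:03–18:38 = 9 h 35 min; less 30 min break → 9 h 5 min
Sun: 07:21–16:56 = 9 h 35 min; less 30 min break → 9 h 5 min
Wed reg 8 h 0 min / OT 1 h 16 min; Thu reg 6 h 7 min / OT 0 h 0 min; Fri reg 8 h 0 min / OT 1 h 23 min; Sat reg 8 h 0 min / OT 1 h 5 min; Sun reg 8 h 0 min / OT 1 h 5 min.
Totals: regular 38 h 7 min, overtime 4 h 49 min.

Regular 38.12 hours, overtime 4.82 hours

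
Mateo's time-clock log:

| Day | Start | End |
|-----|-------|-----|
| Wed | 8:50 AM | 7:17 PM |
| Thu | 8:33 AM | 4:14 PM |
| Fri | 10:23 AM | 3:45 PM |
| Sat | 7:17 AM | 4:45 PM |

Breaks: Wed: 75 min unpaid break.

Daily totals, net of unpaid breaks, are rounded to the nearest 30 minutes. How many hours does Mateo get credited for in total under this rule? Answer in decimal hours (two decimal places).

Wed: 8:50 AM–7:17 PM = 10 h 27 min − 75 min = 9 h 12 min → rounds to 9 h 0 min
Thu: 8:33 AM–4:14 PM = 7 h 41 min → rounds to 7 h 30 min
Fri: 10:23 AM–3:45 PM = 5 h 22 min → rounds to 5 h 30 min
Sat: 7:17 AM–4:45 PM = 9 h 28 min → rounds to 9 h 30 min
Total credited: 31 h 30 min.

31.50 hours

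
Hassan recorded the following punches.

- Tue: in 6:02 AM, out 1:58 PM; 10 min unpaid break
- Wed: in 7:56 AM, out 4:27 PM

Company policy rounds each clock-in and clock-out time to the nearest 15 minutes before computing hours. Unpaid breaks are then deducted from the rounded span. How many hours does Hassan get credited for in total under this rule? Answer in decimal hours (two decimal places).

16.33 hours

Tue: in 6:02 AM→6:00 AM, out 1:58 PM→2:00 PM; 8 h 0 min − 10 min = 7 h 50 min
Wed: in 7:56 AM→8:00 AM, out 4:27 PM→4:30 PM; 8 h 30 min
Total credited: 16 h 20 min.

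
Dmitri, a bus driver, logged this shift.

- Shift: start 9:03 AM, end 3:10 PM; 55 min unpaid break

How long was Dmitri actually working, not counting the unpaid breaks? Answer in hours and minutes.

5 h 12 min

Shift: 9:03 AM–3:10 PM = 6 h 7 min; less 55 min break → 5 h 12 min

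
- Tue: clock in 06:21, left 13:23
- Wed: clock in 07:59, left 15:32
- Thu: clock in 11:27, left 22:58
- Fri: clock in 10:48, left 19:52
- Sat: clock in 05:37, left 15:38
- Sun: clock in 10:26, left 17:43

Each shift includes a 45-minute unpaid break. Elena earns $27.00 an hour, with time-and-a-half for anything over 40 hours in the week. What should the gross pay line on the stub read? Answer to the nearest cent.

$1402.65

Tue: 06:21–13:23 = 7 h 2 min; less 45 min break → 6 h 17 min
Wed: 07:59–15:32 = 7 h 33 min; less 45 min break → 6 h 48 min
Thu: 11:27–22:58 = 11 h 31 min; less 45 min break → 10 h 46 min
Fri: 10:48–19:52 = 9 h 4 min; less 45 min break → 8 h 19 min
Sat: 05:37–15:38 = 10 h 1 min; less 45 min break → 9 h 16 min
Sun: 10:26–17:43 = 7 h 17 min; less 45 min break → 6 h 32 min
Total worked: 47 h 58 min = 2878 min.
Regular 40 h 0 min = 2400 min at $27.00/h; overtime 7 h 58 min = 478 min at $40.50/h.
Pay = (2400 × $27.00 + 478 × $40.50) ÷ 60 = $1402.65.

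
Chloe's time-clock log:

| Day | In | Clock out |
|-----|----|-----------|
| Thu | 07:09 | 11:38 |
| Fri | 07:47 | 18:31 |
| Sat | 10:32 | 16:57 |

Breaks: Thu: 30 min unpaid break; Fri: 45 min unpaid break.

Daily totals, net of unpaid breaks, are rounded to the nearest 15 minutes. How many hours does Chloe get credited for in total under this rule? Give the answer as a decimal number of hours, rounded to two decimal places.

20.50 hours

Thu: 07:09–11:38 = 4 h 29 min − 30 min = 3 h 59 min → rounds to 4 h 0 min
Fri: 07:47–18:31 = 10 h 44 min − 45 min = 9 h 59 min → rounds to 10 h 0 min
Sat: 10:32–16:57 = 6 h 25 min → rounds to 6 h 30 min
Total credited: 20 h 30 min.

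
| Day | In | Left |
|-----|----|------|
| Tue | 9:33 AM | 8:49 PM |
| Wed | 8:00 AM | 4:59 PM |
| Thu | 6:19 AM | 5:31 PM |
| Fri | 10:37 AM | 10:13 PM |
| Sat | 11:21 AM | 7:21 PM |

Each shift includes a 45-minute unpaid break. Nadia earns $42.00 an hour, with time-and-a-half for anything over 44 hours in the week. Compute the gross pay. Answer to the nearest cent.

$2055.90

Tue: 9:33 AM–8:49 PM = 11 h 16 min; less 45 min break → 10 h 31 min
Wed: 8:00 AM–4:59 PM = 8 h 59 min; less 45 min break → 8 h 14 min
Thu: 6:19 AM–5:31 PM = 11 h 12 min; less 45 min break → 10 h 27 min
Fri: 10:37 AM–10:13 PM = 11 h 36 min; less 45 min break → 10 h 51 min
Sat: 11:21 AM–7:21 PM = 8 h 0 min; less 45 min break → 7 h 15 min
Total worked: 47 h 18 min = 2838 min.
Regular 44 h 0 min = 2640 min at $42.00/h; overtime 3 h 18 min = 198 min at $63.00/h.
Pay = (2640 × $42.00 + 198 × $63.00) ÷ 60 = $2055.90.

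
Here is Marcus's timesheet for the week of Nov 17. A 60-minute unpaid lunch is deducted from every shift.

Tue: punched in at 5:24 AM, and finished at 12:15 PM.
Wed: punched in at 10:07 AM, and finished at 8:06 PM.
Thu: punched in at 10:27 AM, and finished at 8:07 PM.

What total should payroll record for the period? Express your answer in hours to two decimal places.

Tue: 5:24 AM–12:15 PM = 6 h 51 min; less 60 min break → 5 h 51 min
Wed: 10:07 AM–8:06 PM = 9 h 59 min; less 60 min break → 8 h 59 min
Thu: 10:27 AM–8:07 PM = 9 h 40 min; less 60 min break → 8 h 40 min
Total: 5 h 51 min + 8 h 59 min + 8 h 40 min = 23 h 30 min.

23.50 hours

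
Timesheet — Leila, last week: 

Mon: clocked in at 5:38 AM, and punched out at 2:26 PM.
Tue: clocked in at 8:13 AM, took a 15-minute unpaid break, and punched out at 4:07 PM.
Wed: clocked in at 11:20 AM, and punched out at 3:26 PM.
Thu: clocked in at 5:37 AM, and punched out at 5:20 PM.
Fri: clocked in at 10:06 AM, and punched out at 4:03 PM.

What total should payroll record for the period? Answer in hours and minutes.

38 h 13 min

Mon: 5:38 AM–2:26 PM = 8 h 48 min
Tue: 8:13 AM–4:07 PM = 7 h 54 min; less 15 min break → 7 h 39 min
Wed: 11:20 AM–3:26 PM = 4 h 6 min
Thu: 5:37 AM–5:20 PM = 11 h 43 min
Fri: 10:06 AM–4:03 PM = 5 h 57 min
Total: 8 h 48 min + 7 h 39 min + 4 h 6 min + 11 h 43 min + 5 h 57 min = 38 h 13 min.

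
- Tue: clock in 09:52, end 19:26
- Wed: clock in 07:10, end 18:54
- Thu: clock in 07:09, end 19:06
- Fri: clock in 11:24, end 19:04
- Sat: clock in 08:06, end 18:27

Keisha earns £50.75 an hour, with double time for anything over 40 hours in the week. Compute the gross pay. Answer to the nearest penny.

Tue: 09:52–19:26 = 9 h 34 min
Wed: 07:10–18:54 = 11 h 44 min
Thu: 07:09–19:06 = 11 h 57 min
Fri: 11:24–19:04 = 7 h 40 min
Sat: 08:06–18:27 = 10 h 21 min
Total worked: 51 h 16 min = 3076 min.
Regular 40 h 0 min = 2400 min at £50.75/h; overtime 11 h 16 min = 676 min at £101.50/h.
Pay = (2400 × £50.75 + 676 × £101.50) ÷ 60 = £3173.57.

£3173.57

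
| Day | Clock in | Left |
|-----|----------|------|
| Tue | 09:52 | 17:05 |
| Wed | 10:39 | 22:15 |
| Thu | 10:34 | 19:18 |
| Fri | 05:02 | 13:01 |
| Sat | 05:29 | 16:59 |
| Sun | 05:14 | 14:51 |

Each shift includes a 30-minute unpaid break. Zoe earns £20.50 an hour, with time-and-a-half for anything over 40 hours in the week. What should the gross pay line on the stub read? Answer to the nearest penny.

£1239.74

Tue: 09:52–17:05 = 7 h 13 min; less 30 min break → 6 h 43 min
Wed: 10:39–22:15 = 11 h 36 min; less 30 min break → 11 h 6 min
Thu: 10:34–19:18 = 8 h 44 min; less 30 min break → 8 h 14 min
Fri: 05:02–13:01 = 7 h 59 min; less 30 min break → 7 h 29 min
Sat: 05:29–16:59 = 11 h 30 min; less 30 min break → 11 h 0 min
Sun: 05:14–14:51 = 9 h 37 min; less 30 min break → 9 h 7 min
Total worked: 53 h 39 min = 3219 min.
Regular 40 h 0 min = 2400 min at £20.50/h; overtime 13 h 39 min = 819 min at £30.75/h.
Pay = (2400 × £20.50 + 819 × £30.75) ÷ 60 = £1239.74.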